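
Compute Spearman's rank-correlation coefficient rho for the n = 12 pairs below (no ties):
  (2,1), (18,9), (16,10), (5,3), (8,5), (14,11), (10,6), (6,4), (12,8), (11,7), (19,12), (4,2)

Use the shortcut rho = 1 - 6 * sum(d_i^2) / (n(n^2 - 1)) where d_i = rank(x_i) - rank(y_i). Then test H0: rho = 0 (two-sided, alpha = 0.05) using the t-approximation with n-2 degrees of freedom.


Step 1: Rank x and y separately (midranks; no ties here).
rank(x): 2->1, 18->11, 16->10, 5->3, 8->5, 14->9, 10->6, 6->4, 12->8, 11->7, 19->12, 4->2
rank(y): 1->1, 9->9, 10->10, 3->3, 5->5, 11->11, 6->6, 4->4, 8->8, 7->7, 12->12, 2->2
Step 2: d_i = R_x(i) - R_y(i); compute d_i^2.
  (1-1)^2=0, (11-9)^2=4, (10-10)^2=0, (3-3)^2=0, (5-5)^2=0, (9-11)^2=4, (6-6)^2=0, (4-4)^2=0, (8-8)^2=0, (7-7)^2=0, (12-12)^2=0, (2-2)^2=0
sum(d^2) = 8.
Step 3: rho = 1 - 6*8 / (12*(12^2 - 1)) = 1 - 48/1716 = 0.972028.
Step 4: Under H0, t = rho * sqrt((n-2)/(1-rho^2)) = 13.0876 ~ t(10).
Step 5: Two-sided p-value from the t-distribution with 10 df = 0.000000.
Step 6: alpha = 0.05. reject H0.

rho = 0.9720, p = 0.000000, reject H0 at alpha = 0.05.


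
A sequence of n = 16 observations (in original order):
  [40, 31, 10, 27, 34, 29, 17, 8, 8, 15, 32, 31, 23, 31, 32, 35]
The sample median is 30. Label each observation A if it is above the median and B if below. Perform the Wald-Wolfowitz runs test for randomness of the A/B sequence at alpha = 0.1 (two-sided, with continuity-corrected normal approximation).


Step 1: Compute median = 30; label A = above, B = below.
Labels in order: AABBABBBBBAABAAA  (n_A = 8, n_B = 8)
Step 2: Count runs R = 7.
Step 3: Under H0 (random ordering), E[R] = 2*n_A*n_B/(n_A+n_B) + 1 = 2*8*8/16 + 1 = 9.0000.
        Var[R] = 2*n_A*n_B*(2*n_A*n_B - n_A - n_B) / ((n_A+n_B)^2 * (n_A+n_B-1)) = 14336/3840 = 3.7333.
        SD[R] = 1.9322.
Step 4: Continuity-corrected z = (R + 0.5 - E[R]) / SD[R] = (7 + 0.5 - 9.0000) / 1.9322 = -0.7763.
Step 5: Two-sided p-value via normal approximation = 2*(1 - Phi(|z|)) = 0.437558.
Step 6: alpha = 0.1. fail to reject H0.

R = 7, z = -0.7763, p = 0.437558, fail to reject H0.


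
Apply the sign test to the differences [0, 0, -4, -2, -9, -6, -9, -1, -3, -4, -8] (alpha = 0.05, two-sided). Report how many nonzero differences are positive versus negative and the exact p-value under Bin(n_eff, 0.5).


Step 1: Discard zero differences. Original n = 11; n_eff = number of nonzero differences = 9.
Nonzero differences (with sign): -4, -2, -9, -6, -9, -1, -3, -4, -8
Step 2: Count signs: positive = 0, negative = 9.
Step 3: Under H0: P(positive) = 0.5, so the number of positives S ~ Bin(9, 0.5).
Step 4: Two-sided exact p-value = sum of Bin(9,0.5) probabilities at or below the observed probability = 0.003906.
Step 5: alpha = 0.05. reject H0.

n_eff = 9, pos = 0, neg = 9, p = 0.003906, reject H0.


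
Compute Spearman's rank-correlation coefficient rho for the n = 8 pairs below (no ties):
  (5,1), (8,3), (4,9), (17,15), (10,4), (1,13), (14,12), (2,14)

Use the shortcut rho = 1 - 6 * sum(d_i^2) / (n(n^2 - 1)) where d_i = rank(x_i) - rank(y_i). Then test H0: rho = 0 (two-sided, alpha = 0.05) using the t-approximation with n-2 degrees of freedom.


Step 1: Rank x and y separately (midranks; no ties here).
rank(x): 5->4, 8->5, 4->3, 17->8, 10->6, 1->1, 14->7, 2->2
rank(y): 1->1, 3->2, 9->4, 15->8, 4->3, 13->6, 12->5, 14->7
Step 2: d_i = R_x(i) - R_y(i); compute d_i^2.
  (4-1)^2=9, (5-2)^2=9, (3-4)^2=1, (8-8)^2=0, (6-3)^2=9, (1-6)^2=25, (7-5)^2=4, (2-7)^2=25
sum(d^2) = 82.
Step 3: rho = 1 - 6*82 / (8*(8^2 - 1)) = 1 - 492/504 = 0.023810.
Step 4: Under H0, t = rho * sqrt((n-2)/(1-rho^2)) = 0.0583 ~ t(6).
Step 5: Two-sided p-value from the t-distribution with 6 df = 0.955374.
Step 6: alpha = 0.05. fail to reject H0.

rho = 0.0238, p = 0.955374, fail to reject H0 at alpha = 0.05.


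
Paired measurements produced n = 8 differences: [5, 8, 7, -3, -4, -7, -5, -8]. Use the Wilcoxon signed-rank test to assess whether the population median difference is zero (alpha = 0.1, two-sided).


Step 1: Drop any zero differences (none here) and take |d_i|.
|d| = [5, 8, 7, 3, 4, 7, 5, 8]
Step 2: Midrank |d_i| (ties get averaged ranks).
ranks: |5|->3.5, |8|->7.5, |7|->5.5, |3|->1, |4|->2, |7|->5.5, |5|->3.5, |8|->7.5
Step 3: Attach original signs; sum ranks with positive sign and with negative sign.
W+ = 3.5 + 7.5 + 5.5 = 16.5
W- = 1 + 2 + 5.5 + 3.5 + 7.5 = 19.5
(Check: W+ + W- = 36 should equal n(n+1)/2 = 36.)
Step 4: Test statistic W = min(W+, W-) = 16.5.
Step 5: Ties in |d|, so use the tie-corrected normal approximation.
        E[W] = n(n+1)/4 = 8*9/4 = 18.
        Tie groups: |d|=5 (t=2), |d|=7 (t=2), |d|=8 (t=2); sum(t^3 - t) = 18.
        Var[W] = n(n+1)(2n+1)/24 - sum(t^3-t)/48 = 1224/24 - 18/48 = 50.625.
        z = (W - E[W]) / sqrt(Var[W]) = (16.5 - 18) / 7.1151 = -0.2108.
        Two-sided p = 2*Phi(z) = 0.833029.
Step 6: alpha = 0.1. fail to reject H0.

W+ = 16.5, W- = 19.5, W = min = 16.5, p = 0.833029, fail to reject H0.


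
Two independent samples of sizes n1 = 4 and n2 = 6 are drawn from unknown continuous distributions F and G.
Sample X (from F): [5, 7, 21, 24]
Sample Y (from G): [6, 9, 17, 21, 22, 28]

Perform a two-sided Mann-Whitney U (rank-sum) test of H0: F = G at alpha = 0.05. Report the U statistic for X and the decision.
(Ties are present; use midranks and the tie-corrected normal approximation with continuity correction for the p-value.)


Step 1: Combine and sort all 10 observations; assign midranks.
sorted (value, group): (5,X), (6,Y), (7,X), (9,Y), (17,Y), (21,X), (21,Y), (22,Y), (24,X), (28,Y)
ranks: 5->1, 6->2, 7->3, 9->4, 17->5, 21->6.5, 21->6.5, 22->8, 24->9, 28->10
Step 2: Rank sum for X: R1 = 1 + 3 + 6.5 + 9 = 19.5.
Step 3: U_X = R1 - n1(n1+1)/2 = 19.5 - 4*5/2 = 19.5 - 10 = 9.5.
       U_Y = n1*n2 - U_X = 24 - 9.5 = 14.5.
Step 4: Ties are present, so use the tie-corrected normal approximation (with continuity correction) for the p-value.
Step 5: p-value = 0.668870; compare to alpha = 0.05. fail to reject H0.

U_X = 9.5, p = 0.668870, fail to reject H0 at alpha = 0.05.


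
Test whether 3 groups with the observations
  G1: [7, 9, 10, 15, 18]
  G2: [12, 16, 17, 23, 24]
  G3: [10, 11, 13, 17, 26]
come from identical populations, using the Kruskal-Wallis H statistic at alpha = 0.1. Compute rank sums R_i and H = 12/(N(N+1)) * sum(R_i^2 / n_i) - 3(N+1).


Step 1: Combine all N = 15 observations and assign midranks.
sorted (value, group, rank): (7,G1,1), (9,G1,2), (10,G1,3.5), (10,G3,3.5), (11,G3,5), (12,G2,6), (13,G3,7), (15,G1,8), (16,G2,9), (17,G2,10.5), (17,G3,10.5), (18,G1,12), (23,G2,13), (24,G2,14), (26,G3,15)
Step 2: Sum ranks within each group.
R_1 = 26.5 (n_1 = 5)
R_2 = 52.5 (n_2 = 5)
R_3 = 41 (n_3 = 5)
Step 3: H = 12/(N(N+1)) * sum(R_i^2/n_i) - 3(N+1)
     = 12/(15*16) * (26.5^2/5 + 52.5^2/5 + 41^2/5) - 3*16
     = 0.050000 * 1027.9 - 48
     = 3.395000.
Step 4: Ties present; correction factor C = 1 - 12/(15^3 - 15) = 0.996429. Corrected H = 3.395000 / 0.996429 = 3.407168.
Step 5: Under H0, H ~ chi^2(2); p-value = 0.182030.
Step 6: alpha = 0.1. fail to reject H0.

H = 3.4072, df = 2, p = 0.182030, fail to reject H0.


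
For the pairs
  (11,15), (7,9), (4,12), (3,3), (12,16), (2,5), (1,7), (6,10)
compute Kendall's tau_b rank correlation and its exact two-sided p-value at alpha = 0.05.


Step 1: Enumerate the 28 unordered pairs (i,j) with i<j and classify each by sign(x_j-x_i) * sign(y_j-y_i).
  (1,2):dx=-4,dy=-6->C; (1,3):dx=-7,dy=-3->C; (1,4):dx=-8,dy=-12->C; (1,5):dx=+1,dy=+1->C
  (1,6):dx=-9,dy=-10->C; (1,7):dx=-10,dy=-8->C; (1,8):dx=-5,dy=-5->C; (2,3):dx=-3,dy=+3->D
  (2,4):dx=-4,dy=-6->C; (2,5):dx=+5,dy=+7->C; (2,6):dx=-5,dy=-4->C; (2,7):dx=-6,dy=-2->C
  (2,8):dx=-1,dy=+1->D; (3,4):dx=-1,dy=-9->C; (3,5):dx=+8,dy=+4->C; (3,6):dx=-2,dy=-7->C
  (3,7):dx=-3,dy=-5->C; (3,8):dx=+2,dy=-2->D; (4,5):dx=+9,dy=+13->C; (4,6):dx=-1,dy=+2->D
  (4,7):dx=-2,dy=+4->D; (4,8):dx=+3,dy=+7->C; (5,6):dx=-10,dy=-11->C; (5,7):dx=-11,dy=-9->C
  (5,8):dx=-6,dy=-6->C; (6,7):dx=-1,dy=+2->D; (6,8):dx=+4,dy=+5->C; (7,8):dx=+5,dy=+3->C
Step 2: C = 22, D = 6, total pairs = 28.
Step 3: tau = (C - D)/(n(n-1)/2) = (22 - 6)/28 = 0.571429.
Step 4: Exact two-sided p-value (enumerate n! = 40320 permutations of y under H0): p = 0.061012.
Step 5: alpha = 0.05. fail to reject H0.

tau_b = 0.5714 (C=22, D=6), p = 0.061012, fail to reject H0.


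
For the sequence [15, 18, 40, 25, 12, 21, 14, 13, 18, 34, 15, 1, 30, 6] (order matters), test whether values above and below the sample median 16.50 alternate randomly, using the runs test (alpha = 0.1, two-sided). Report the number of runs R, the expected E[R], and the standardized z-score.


Step 1: Compute median = 16.50; label A = above, B = below.
Labels in order: BAAABABBAABBAB  (n_A = 7, n_B = 7)
Step 2: Count runs R = 9.
Step 3: Under H0 (random ordering), E[R] = 2*n_A*n_B/(n_A+n_B) + 1 = 2*7*7/14 + 1 = 8.0000.
        Var[R] = 2*n_A*n_B*(2*n_A*n_B - n_A - n_B) / ((n_A+n_B)^2 * (n_A+n_B-1)) = 8232/2548 = 3.2308.
        SD[R] = 1.7974.
Step 4: Continuity-corrected z = (R - 0.5 - E[R]) / SD[R] = (9 - 0.5 - 8.0000) / 1.7974 = 0.2782.
Step 5: Two-sided p-value via normal approximation = 2*(1 - Phi(|z|)) = 0.780879.
Step 6: alpha = 0.1. fail to reject H0.

R = 9, z = 0.2782, p = 0.780879, fail to reject H0.


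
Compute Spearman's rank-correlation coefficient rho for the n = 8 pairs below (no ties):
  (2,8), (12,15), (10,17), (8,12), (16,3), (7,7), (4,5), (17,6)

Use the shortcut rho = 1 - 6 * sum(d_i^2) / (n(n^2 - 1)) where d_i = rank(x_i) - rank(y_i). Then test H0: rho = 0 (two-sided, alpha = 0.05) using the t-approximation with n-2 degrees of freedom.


Step 1: Rank x and y separately (midranks; no ties here).
rank(x): 2->1, 12->6, 10->5, 8->4, 16->7, 7->3, 4->2, 17->8
rank(y): 8->5, 15->7, 17->8, 12->6, 3->1, 7->4, 5->2, 6->3
Step 2: d_i = R_x(i) - R_y(i); compute d_i^2.
  (1-5)^2=16, (6-7)^2=1, (5-8)^2=9, (4-6)^2=4, (7-1)^2=36, (3-4)^2=1, (2-2)^2=0, (8-3)^2=25
sum(d^2) = 92.
Step 3: rho = 1 - 6*92 / (8*(8^2 - 1)) = 1 - 552/504 = -0.095238.
Step 4: Under H0, t = rho * sqrt((n-2)/(1-rho^2)) = -0.2343 ~ t(6).
Step 5: Two-sided p-value from the t-distribution with 6 df = 0.822505.
Step 6: alpha = 0.05. fail to reject H0.

rho = -0.0952, p = 0.822505, fail to reject H0 at alpha = 0.05.


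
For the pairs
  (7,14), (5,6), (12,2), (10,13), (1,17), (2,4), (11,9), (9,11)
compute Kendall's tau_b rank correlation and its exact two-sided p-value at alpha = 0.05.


Step 1: Enumerate the 28 unordered pairs (i,j) with i<j and classify each by sign(x_j-x_i) * sign(y_j-y_i).
  (1,2):dx=-2,dy=-8->C; (1,3):dx=+5,dy=-12->D; (1,4):dx=+3,dy=-1->D; (1,5):dx=-6,dy=+3->D
  (1,6):dx=-5,dy=-10->C; (1,7):dx=+4,dy=-5->D; (1,8):dx=+2,dy=-3->D; (2,3):dx=+7,dy=-4->D
  (2,4):dx=+5,dy=+7->C; (2,5):dx=-4,dy=+11->D; (2,6):dx=-3,dy=-2->C; (2,7):dx=+6,dy=+3->C
  (2,8):dx=+4,dy=+5->C; (3,4):dx=-2,dy=+11->D; (3,5):dx=-11,dy=+15->D; (3,6):dx=-10,dy=+2->D
  (3,7):dx=-1,dy=+7->D; (3,8):dx=-3,dy=+9->D; (4,5):dx=-9,dy=+4->D; (4,6):dx=-8,dy=-9->C
  (4,7):dx=+1,dy=-4->D; (4,8):dx=-1,dy=-2->C; (5,6):dx=+1,dy=-13->D; (5,7):dx=+10,dy=-8->D
  (5,8):dx=+8,dy=-6->D; (6,7):dx=+9,dy=+5->C; (6,8):dx=+7,dy=+7->C; (7,8):dx=-2,dy=+2->D
Step 2: C = 10, D = 18, total pairs = 28.
Step 3: tau = (C - D)/(n(n-1)/2) = (10 - 18)/28 = -0.285714.
Step 4: Exact two-sided p-value (enumerate n! = 40320 permutations of y under H0): p = 0.398760.
Step 5: alpha = 0.05. fail to reject H0.

tau_b = -0.2857 (C=10, D=18), p = 0.398760, fail to reject H0.


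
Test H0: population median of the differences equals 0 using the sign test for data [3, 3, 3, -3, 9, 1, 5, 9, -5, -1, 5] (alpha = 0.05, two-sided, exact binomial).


Step 1: Discard zero differences. Original n = 11; n_eff = number of nonzero differences = 11.
Nonzero differences (with sign): +3, +3, +3, -3, +9, +1, +5, +9, -5, -1, +5
Step 2: Count signs: positive = 8, negative = 3.
Step 3: Under H0: P(positive) = 0.5, so the number of positives S ~ Bin(11, 0.5).
Step 4: Two-sided exact p-value = sum of Bin(11,0.5) probabilities at or below the observed probability = 0.226562.
Step 5: alpha = 0.05. fail to reject H0.

n_eff = 11, pos = 8, neg = 3, p = 0.226562, fail to reject H0.


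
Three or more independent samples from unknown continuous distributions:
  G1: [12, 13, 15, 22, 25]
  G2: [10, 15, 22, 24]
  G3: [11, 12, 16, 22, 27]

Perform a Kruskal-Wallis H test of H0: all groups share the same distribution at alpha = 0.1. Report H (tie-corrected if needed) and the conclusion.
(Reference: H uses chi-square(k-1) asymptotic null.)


Step 1: Combine all N = 14 observations and assign midranks.
sorted (value, group, rank): (10,G2,1), (11,G3,2), (12,G1,3.5), (12,G3,3.5), (13,G1,5), (15,G1,6.5), (15,G2,6.5), (16,G3,8), (22,G1,10), (22,G2,10), (22,G3,10), (24,G2,12), (25,G1,13), (27,G3,14)
Step 2: Sum ranks within each group.
R_1 = 38 (n_1 = 5)
R_2 = 29.5 (n_2 = 4)
R_3 = 37.5 (n_3 = 5)
Step 3: H = 12/(N(N+1)) * sum(R_i^2/n_i) - 3(N+1)
     = 12/(14*15) * (38^2/5 + 29.5^2/4 + 37.5^2/5) - 3*15
     = 0.057143 * 787.612 - 45
     = 0.006429.
Step 4: Ties present; correction factor C = 1 - 36/(14^3 - 14) = 0.986813. Corrected H = 0.006429 / 0.986813 = 0.006514.
Step 5: Under H0, H ~ chi^2(2); p-value = 0.996748.
Step 6: alpha = 0.1. fail to reject H0.

H = 0.0065, df = 2, p = 0.996748, fail to reject H0.


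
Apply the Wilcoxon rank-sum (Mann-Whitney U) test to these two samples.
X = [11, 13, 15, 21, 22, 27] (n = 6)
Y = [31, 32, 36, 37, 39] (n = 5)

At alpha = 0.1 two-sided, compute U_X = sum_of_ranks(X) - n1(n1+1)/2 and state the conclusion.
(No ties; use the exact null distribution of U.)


Step 1: Combine and sort all 11 observations; assign midranks.
sorted (value, group): (11,X), (13,X), (15,X), (21,X), (22,X), (27,X), (31,Y), (32,Y), (36,Y), (37,Y), (39,Y)
ranks: 11->1, 13->2, 15->3, 21->4, 22->5, 27->6, 31->7, 32->8, 36->9, 37->10, 39->11
Step 2: Rank sum for X: R1 = 1 + 2 + 3 + 4 + 5 + 6 = 21.
Step 3: U_X = R1 - n1(n1+1)/2 = 21 - 6*7/2 = 21 - 21 = 0.
       U_Y = n1*n2 - U_X = 30 - 0 = 30.
Step 4: No ties, so the exact null distribution of U (based on enumerating the C(11,6) = 462 equally likely rank assignments) gives the two-sided p-value.
Step 5: p-value = 0.004329; compare to alpha = 0.1. reject H0.

U_X = 0, p = 0.004329, reject H0 at alpha = 0.1.


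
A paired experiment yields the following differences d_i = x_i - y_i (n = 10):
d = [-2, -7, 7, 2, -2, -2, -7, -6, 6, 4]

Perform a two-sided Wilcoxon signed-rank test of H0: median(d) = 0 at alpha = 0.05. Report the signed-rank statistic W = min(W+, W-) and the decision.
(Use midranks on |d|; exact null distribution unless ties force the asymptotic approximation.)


Step 1: Drop any zero differences (none here) and take |d_i|.
|d| = [2, 7, 7, 2, 2, 2, 7, 6, 6, 4]
Step 2: Midrank |d_i| (ties get averaged ranks).
ranks: |2|->2.5, |7|->9, |7|->9, |2|->2.5, |2|->2.5, |2|->2.5, |7|->9, |6|->6.5, |6|->6.5, |4|->5
Step 3: Attach original signs; sum ranks with positive sign and with negative sign.
W+ = 9 + 2.5 + 6.5 + 5 = 23
W- = 2.5 + 9 + 2.5 + 2.5 + 9 + 6.5 = 32
(Check: W+ + W- = 55 should equal n(n+1)/2 = 55.)
Step 4: Test statistic W = min(W+, W-) = 23.
Step 5: Ties in |d|, so use the tie-corrected normal approximation.
        E[W] = n(n+1)/4 = 10*11/4 = 27.5.
        Tie groups: |d|=2 (t=4), |d|=6 (t=2), |d|=7 (t=3); sum(t^3 - t) = 90.
        Var[W] = n(n+1)(2n+1)/24 - sum(t^3-t)/48 = 2310/24 - 90/48 = 94.375.
        z = (W - E[W]) / sqrt(Var[W]) = (23 - 27.5) / 9.7147 = -0.4632.
        Two-sided p = 2*Phi(z) = 0.643209.
Step 6: alpha = 0.05. fail to reject H0.

W+ = 23, W- = 32, W = min = 23, p = 0.643209, fail to reject H0.


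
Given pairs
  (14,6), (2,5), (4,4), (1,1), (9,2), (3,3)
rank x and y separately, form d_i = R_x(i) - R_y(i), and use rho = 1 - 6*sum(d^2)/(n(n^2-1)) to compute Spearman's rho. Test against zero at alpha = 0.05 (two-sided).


Step 1: Rank x and y separately (midranks; no ties here).
rank(x): 14->6, 2->2, 4->4, 1->1, 9->5, 3->3
rank(y): 6->6, 5->5, 4->4, 1->1, 2->2, 3->3
Step 2: d_i = R_x(i) - R_y(i); compute d_i^2.
  (6-6)^2=0, (2-5)^2=9, (4-4)^2=0, (1-1)^2=0, (5-2)^2=9, (3-3)^2=0
sum(d^2) = 18.
Step 3: rho = 1 - 6*18 / (6*(6^2 - 1)) = 1 - 108/210 = 0.485714.
Step 4: Under H0, t = rho * sqrt((n-2)/(1-rho^2)) = 1.1113 ~ t(4).
Step 5: Two-sided p-value from the t-distribution with 4 df = 0.328723.
Step 6: alpha = 0.05. fail to reject H0.

rho = 0.4857, p = 0.328723, fail to reject H0 at alpha = 0.05.


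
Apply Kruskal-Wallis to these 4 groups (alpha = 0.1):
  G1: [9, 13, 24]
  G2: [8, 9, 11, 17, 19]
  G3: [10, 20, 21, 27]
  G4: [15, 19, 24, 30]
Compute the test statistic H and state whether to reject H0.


Step 1: Combine all N = 16 observations and assign midranks.
sorted (value, group, rank): (8,G2,1), (9,G1,2.5), (9,G2,2.5), (10,G3,4), (11,G2,5), (13,G1,6), (15,G4,7), (17,G2,8), (19,G2,9.5), (19,G4,9.5), (20,G3,11), (21,G3,12), (24,G1,13.5), (24,G4,13.5), (27,G3,15), (30,G4,16)
Step 2: Sum ranks within each group.
R_1 = 22 (n_1 = 3)
R_2 = 26 (n_2 = 5)
R_3 = 42 (n_3 = 4)
R_4 = 46 (n_4 = 4)
Step 3: H = 12/(N(N+1)) * sum(R_i^2/n_i) - 3(N+1)
     = 12/(16*17) * (22^2/3 + 26^2/5 + 42^2/4 + 46^2/4) - 3*17
     = 0.044118 * 1266.53 - 51
     = 4.876471.
Step 4: Ties present; correction factor C = 1 - 18/(16^3 - 16) = 0.995588. Corrected H = 4.876471 / 0.995588 = 4.898080.
Step 5: Under H0, H ~ chi^2(3); p-value = 0.179414.
Step 6: alpha = 0.1. fail to reject H0.

H = 4.8981, df = 3, p = 0.179414, fail to reject H0.


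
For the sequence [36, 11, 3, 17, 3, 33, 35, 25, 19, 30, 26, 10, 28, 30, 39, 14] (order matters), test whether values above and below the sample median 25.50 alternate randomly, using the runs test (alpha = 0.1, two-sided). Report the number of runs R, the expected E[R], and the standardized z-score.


Step 1: Compute median = 25.50; label A = above, B = below.
Labels in order: ABBBBAABBAABAAAB  (n_A = 8, n_B = 8)
Step 2: Count runs R = 8.
Step 3: Under H0 (random ordering), E[R] = 2*n_A*n_B/(n_A+n_B) + 1 = 2*8*8/16 + 1 = 9.0000.
        Var[R] = 2*n_A*n_B*(2*n_A*n_B - n_A - n_B) / ((n_A+n_B)^2 * (n_A+n_B-1)) = 14336/3840 = 3.7333.
        SD[R] = 1.9322.
Step 4: Continuity-corrected z = (R + 0.5 - E[R]) / SD[R] = (8 + 0.5 - 9.0000) / 1.9322 = -0.2588.
Step 5: Two-sided p-value via normal approximation = 2*(1 - Phi(|z|)) = 0.795809.
Step 6: alpha = 0.1. fail to reject H0.

R = 8, z = -0.2588, p = 0.795809, fail to reject H0.


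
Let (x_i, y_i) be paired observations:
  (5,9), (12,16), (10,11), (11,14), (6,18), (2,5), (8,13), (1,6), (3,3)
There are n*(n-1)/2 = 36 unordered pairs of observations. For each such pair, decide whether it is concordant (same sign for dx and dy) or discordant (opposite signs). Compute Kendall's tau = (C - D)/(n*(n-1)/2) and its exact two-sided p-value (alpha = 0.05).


Step 1: Enumerate the 36 unordered pairs (i,j) with i<j and classify each by sign(x_j-x_i) * sign(y_j-y_i).
  (1,2):dx=+7,dy=+7->C; (1,3):dx=+5,dy=+2->C; (1,4):dx=+6,dy=+5->C; (1,5):dx=+1,dy=+9->C
  (1,6):dx=-3,dy=-4->C; (1,7):dx=+3,dy=+4->C; (1,8):dx=-4,dy=-3->C; (1,9):dx=-2,dy=-6->C
  (2,3):dx=-2,dy=-5->C; (2,4):dx=-1,dy=-2->C; (2,5):dx=-6,dy=+2->D; (2,6):dx=-10,dy=-11->C
  (2,7):dx=-4,dy=-3->C; (2,8):dx=-11,dy=-10->C; (2,9):dx=-9,dy=-13->C; (3,4):dx=+1,dy=+3->C
  (3,5):dx=-4,dy=+7->D; (3,6):dx=-8,dy=-6->C; (3,7):dx=-2,dy=+2->D; (3,8):dx=-9,dy=-5->C
  (3,9):dx=-7,dy=-8->C; (4,5):dx=-5,dy=+4->D; (4,6):dx=-9,dy=-9->C; (4,7):dx=-3,dy=-1->C
  (4,8):dx=-10,dy=-8->C; (4,9):dx=-8,dy=-11->C; (5,6):dx=-4,dy=-13->C; (5,7):dx=+2,dy=-5->D
  (5,8):dx=-5,dy=-12->C; (5,9):dx=-3,dy=-15->C; (6,7):dx=+6,dy=+8->C; (6,8):dx=-1,dy=+1->D
  (6,9):dx=+1,dy=-2->D; (7,8):dx=-7,dy=-7->C; (7,9):dx=-5,dy=-10->C; (8,9):dx=+2,dy=-3->D
Step 2: C = 28, D = 8, total pairs = 36.
Step 3: tau = (C - D)/(n(n-1)/2) = (28 - 8)/36 = 0.555556.
Step 4: Exact two-sided p-value (enumerate n! = 362880 permutations of y under H0): p = 0.044615.
Step 5: alpha = 0.05. reject H0.

tau_b = 0.5556 (C=28, D=8), p = 0.044615, reject H0.


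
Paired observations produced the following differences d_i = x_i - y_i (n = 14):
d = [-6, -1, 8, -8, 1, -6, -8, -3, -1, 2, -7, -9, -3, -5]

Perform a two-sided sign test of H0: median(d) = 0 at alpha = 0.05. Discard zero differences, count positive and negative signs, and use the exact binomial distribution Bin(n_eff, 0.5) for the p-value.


Step 1: Discard zero differences. Original n = 14; n_eff = number of nonzero differences = 14.
Nonzero differences (with sign): -6, -1, +8, -8, +1, -6, -8, -3, -1, +2, -7, -9, -3, -5
Step 2: Count signs: positive = 3, negative = 11.
Step 3: Under H0: P(positive) = 0.5, so the number of positives S ~ Bin(14, 0.5).
Step 4: Two-sided exact p-value = sum of Bin(14,0.5) probabilities at or below the observed probability = 0.057373.
Step 5: alpha = 0.05. fail to reject H0.

n_eff = 14, pos = 3, neg = 11, p = 0.057373, fail to reject H0.


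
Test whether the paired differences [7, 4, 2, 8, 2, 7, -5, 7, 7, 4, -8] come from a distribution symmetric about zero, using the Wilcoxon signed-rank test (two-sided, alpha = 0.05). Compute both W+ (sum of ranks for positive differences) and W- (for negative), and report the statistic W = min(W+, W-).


Step 1: Drop any zero differences (none here) and take |d_i|.
|d| = [7, 4, 2, 8, 2, 7, 5, 7, 7, 4, 8]
Step 2: Midrank |d_i| (ties get averaged ranks).
ranks: |7|->7.5, |4|->3.5, |2|->1.5, |8|->10.5, |2|->1.5, |7|->7.5, |5|->5, |7|->7.5, |7|->7.5, |4|->3.5, |8|->10.5
Step 3: Attach original signs; sum ranks with positive sign and with negative sign.
W+ = 7.5 + 3.5 + 1.5 + 10.5 + 1.5 + 7.5 + 7.5 + 7.5 + 3.5 = 50.5
W- = 5 + 10.5 = 15.5
(Check: W+ + W- = 66 should equal n(n+1)/2 = 66.)
Step 4: Test statistic W = min(W+, W-) = 15.5.
Step 5: Ties in |d|, so use the tie-corrected normal approximation.
        E[W] = n(n+1)/4 = 11*12/4 = 33.
        Tie groups: |d|=2 (t=2), |d|=4 (t=2), |d|=7 (t=4), |d|=8 (t=2); sum(t^3 - t) = 78.
        Var[W] = n(n+1)(2n+1)/24 - sum(t^3-t)/48 = 3036/24 - 78/48 = 124.875.
        z = (W - E[W]) / sqrt(Var[W]) = (15.5 - 33) / 11.1747 = -1.5660.
        Two-sided p = 2*Phi(z) = 0.117341.
Step 6: alpha = 0.05. fail to reject H0.

W+ = 50.5, W- = 15.5, W = min = 15.5, p = 0.117341, fail to reject H0.


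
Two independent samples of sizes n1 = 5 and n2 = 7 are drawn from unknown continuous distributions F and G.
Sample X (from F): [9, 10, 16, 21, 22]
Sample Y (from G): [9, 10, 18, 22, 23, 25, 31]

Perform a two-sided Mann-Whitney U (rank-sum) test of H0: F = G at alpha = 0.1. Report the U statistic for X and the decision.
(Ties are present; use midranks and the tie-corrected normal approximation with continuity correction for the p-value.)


Step 1: Combine and sort all 12 observations; assign midranks.
sorted (value, group): (9,X), (9,Y), (10,X), (10,Y), (16,X), (18,Y), (21,X), (22,X), (22,Y), (23,Y), (25,Y), (31,Y)
ranks: 9->1.5, 9->1.5, 10->3.5, 10->3.5, 16->5, 18->6, 21->7, 22->8.5, 22->8.5, 23->10, 25->11, 31->12
Step 2: Rank sum for X: R1 = 1.5 + 3.5 + 5 + 7 + 8.5 = 25.5.
Step 3: U_X = R1 - n1(n1+1)/2 = 25.5 - 5*6/2 = 25.5 - 15 = 10.5.
       U_Y = n1*n2 - U_X = 35 - 10.5 = 24.5.
Step 4: Ties are present, so use the tie-corrected normal approximation (with continuity correction) for the p-value.
Step 5: p-value = 0.288609; compare to alpha = 0.1. fail to reject H0.

U_X = 10.5, p = 0.288609, fail to reject H0 at alpha = 0.1.


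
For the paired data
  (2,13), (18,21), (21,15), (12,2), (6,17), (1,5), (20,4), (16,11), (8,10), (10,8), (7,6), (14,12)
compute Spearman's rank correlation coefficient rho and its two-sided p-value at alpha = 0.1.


Step 1: Rank x and y separately (midranks; no ties here).
rank(x): 2->2, 18->10, 21->12, 12->7, 6->3, 1->1, 20->11, 16->9, 8->5, 10->6, 7->4, 14->8
rank(y): 13->9, 21->12, 15->10, 2->1, 17->11, 5->3, 4->2, 11->7, 10->6, 8->5, 6->4, 12->8
Step 2: d_i = R_x(i) - R_y(i); compute d_i^2.
  (2-9)^2=49, (10-12)^2=4, (12-10)^2=4, (7-1)^2=36, (3-11)^2=64, (1-3)^2=4, (11-2)^2=81, (9-7)^2=4, (5-6)^2=1, (6-5)^2=1, (4-4)^2=0, (8-8)^2=0
sum(d^2) = 248.
Step 3: rho = 1 - 6*248 / (12*(12^2 - 1)) = 1 - 1488/1716 = 0.132867.
Step 4: Under H0, t = rho * sqrt((n-2)/(1-rho^2)) = 0.4239 ~ t(10).
Step 5: Two-sided p-value from the t-distribution with 10 df = 0.680598.
Step 6: alpha = 0.1. fail to reject H0.

rho = 0.1329, p = 0.680598, fail to reject H0 at alpha = 0.1.


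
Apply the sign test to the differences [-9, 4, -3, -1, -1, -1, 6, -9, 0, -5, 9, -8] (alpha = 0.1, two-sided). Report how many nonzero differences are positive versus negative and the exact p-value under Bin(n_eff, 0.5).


Step 1: Discard zero differences. Original n = 12; n_eff = number of nonzero differences = 11.
Nonzero differences (with sign): -9, +4, -3, -1, -1, -1, +6, -9, -5, +9, -8
Step 2: Count signs: positive = 3, negative = 8.
Step 3: Under H0: P(positive) = 0.5, so the number of positives S ~ Bin(11, 0.5).
Step 4: Two-sided exact p-value = sum of Bin(11,0.5) probabilities at or below the observed probability = 0.226562.
Step 5: alpha = 0.1. fail to reject H0.

n_eff = 11, pos = 3, neg = 8, p = 0.226562, fail to reject H0.


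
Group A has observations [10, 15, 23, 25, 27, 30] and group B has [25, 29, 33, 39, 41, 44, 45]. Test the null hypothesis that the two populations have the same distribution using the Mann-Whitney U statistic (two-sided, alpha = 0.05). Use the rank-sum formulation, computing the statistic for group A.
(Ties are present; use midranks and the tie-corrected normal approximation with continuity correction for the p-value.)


Step 1: Combine and sort all 13 observations; assign midranks.
sorted (value, group): (10,X), (15,X), (23,X), (25,X), (25,Y), (27,X), (29,Y), (30,X), (33,Y), (39,Y), (41,Y), (44,Y), (45,Y)
ranks: 10->1, 15->2, 23->3, 25->4.5, 25->4.5, 27->6, 29->7, 30->8, 33->9, 39->10, 41->11, 44->12, 45->13
Step 2: Rank sum for X: R1 = 1 + 2 + 3 + 4.5 + 6 + 8 = 24.5.
Step 3: U_X = R1 - n1(n1+1)/2 = 24.5 - 6*7/2 = 24.5 - 21 = 3.5.
       U_Y = n1*n2 - U_X = 42 - 3.5 = 38.5.
Step 4: Ties are present, so use the tie-corrected normal approximation (with continuity correction) for the p-value.
Step 5: p-value = 0.015019; compare to alpha = 0.05. reject H0.

U_X = 3.5, p = 0.015019, reject H0 at alpha = 0.05.


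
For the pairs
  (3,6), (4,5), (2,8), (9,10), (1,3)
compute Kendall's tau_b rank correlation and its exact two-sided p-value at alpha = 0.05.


Step 1: Enumerate the 10 unordered pairs (i,j) with i<j and classify each by sign(x_j-x_i) * sign(y_j-y_i).
  (1,2):dx=+1,dy=-1->D; (1,3):dx=-1,dy=+2->D; (1,4):dx=+6,dy=+4->C; (1,5):dx=-2,dy=-3->C
  (2,3):dx=-2,dy=+3->D; (2,4):dx=+5,dy=+5->C; (2,5):dx=-3,dy=-2->C; (3,4):dx=+7,dy=+2->C
  (3,5):dx=-1,dy=-5->C; (4,5):dx=-8,dy=-7->C
Step 2: C = 7, D = 3, total pairs = 10.
Step 3: tau = (C - D)/(n(n-1)/2) = (7 - 3)/10 = 0.400000.
Step 4: Exact two-sided p-value (enumerate n! = 120 permutations of y under H0): p = 0.483333.
Step 5: alpha = 0.05. fail to reject H0.

tau_b = 0.4000 (C=7, D=3), p = 0.483333, fail to reject H0.


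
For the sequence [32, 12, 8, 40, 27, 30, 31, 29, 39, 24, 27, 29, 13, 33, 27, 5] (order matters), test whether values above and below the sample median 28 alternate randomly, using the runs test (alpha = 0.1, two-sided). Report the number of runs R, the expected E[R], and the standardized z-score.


Step 1: Compute median = 28; label A = above, B = below.
Labels in order: ABBABAAAABBABABB  (n_A = 8, n_B = 8)
Step 2: Count runs R = 10.
Step 3: Under H0 (random ordering), E[R] = 2*n_A*n_B/(n_A+n_B) + 1 = 2*8*8/16 + 1 = 9.0000.
        Var[R] = 2*n_A*n_B*(2*n_A*n_B - n_A - n_B) / ((n_A+n_B)^2 * (n_A+n_B-1)) = 14336/3840 = 3.7333.
        SD[R] = 1.9322.
Step 4: Continuity-corrected z = (R - 0.5 - E[R]) / SD[R] = (10 - 0.5 - 9.0000) / 1.9322 = 0.2588.
Step 5: Two-sided p-value via normal approximation = 2*(1 - Phi(|z|)) = 0.795809.
Step 6: alpha = 0.1. fail to reject H0.

R = 10, z = 0.2588, p = 0.795809, fail to reject H0.


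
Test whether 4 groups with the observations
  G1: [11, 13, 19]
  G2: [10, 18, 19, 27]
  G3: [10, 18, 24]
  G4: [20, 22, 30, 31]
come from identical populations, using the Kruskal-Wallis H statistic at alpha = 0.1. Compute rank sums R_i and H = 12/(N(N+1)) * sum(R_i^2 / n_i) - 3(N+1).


Step 1: Combine all N = 14 observations and assign midranks.
sorted (value, group, rank): (10,G2,1.5), (10,G3,1.5), (11,G1,3), (13,G1,4), (18,G2,5.5), (18,G3,5.5), (19,G1,7.5), (19,G2,7.5), (20,G4,9), (22,G4,10), (24,G3,11), (27,G2,12), (30,G4,13), (31,G4,14)
Step 2: Sum ranks within each group.
R_1 = 14.5 (n_1 = 3)
R_2 = 26.5 (n_2 = 4)
R_3 = 18 (n_3 = 3)
R_4 = 46 (n_4 = 4)
Step 3: H = 12/(N(N+1)) * sum(R_i^2/n_i) - 3(N+1)
     = 12/(14*15) * (14.5^2/3 + 26.5^2/4 + 18^2/3 + 46^2/4) - 3*15
     = 0.057143 * 882.646 - 45
     = 5.436905.
Step 4: Ties present; correction factor C = 1 - 18/(14^3 - 14) = 0.993407. Corrected H = 5.436905 / 0.993407 = 5.472990.
Step 5: Under H0, H ~ chi^2(3); p-value = 0.140263.
Step 6: alpha = 0.1. fail to reject H0.

H = 5.4730, df = 3, p = 0.140263, fail to reject H0.


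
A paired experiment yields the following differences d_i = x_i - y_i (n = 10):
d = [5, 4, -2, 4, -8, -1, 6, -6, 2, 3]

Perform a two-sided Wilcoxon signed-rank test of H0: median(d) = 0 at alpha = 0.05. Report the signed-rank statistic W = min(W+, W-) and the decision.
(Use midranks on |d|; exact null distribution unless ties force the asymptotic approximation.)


Step 1: Drop any zero differences (none here) and take |d_i|.
|d| = [5, 4, 2, 4, 8, 1, 6, 6, 2, 3]
Step 2: Midrank |d_i| (ties get averaged ranks).
ranks: |5|->7, |4|->5.5, |2|->2.5, |4|->5.5, |8|->10, |1|->1, |6|->8.5, |6|->8.5, |2|->2.5, |3|->4
Step 3: Attach original signs; sum ranks with positive sign and with negative sign.
W+ = 7 + 5.5 + 5.5 + 8.5 + 2.5 + 4 = 33
W- = 2.5 + 10 + 1 + 8.5 = 22
(Check: W+ + W- = 55 should equal n(n+1)/2 = 55.)
Step 4: Test statistic W = min(W+, W-) = 22.
Step 5: Ties in |d|, so use the tie-corrected normal approximation.
        E[W] = n(n+1)/4 = 10*11/4 = 27.5.
        Tie groups: |d|=2 (t=2), |d|=4 (t=2), |d|=6 (t=2); sum(t^3 - t) = 18.
        Var[W] = n(n+1)(2n+1)/24 - sum(t^3-t)/48 = 2310/24 - 18/48 = 95.875.
        z = (W - E[W]) / sqrt(Var[W]) = (22 - 27.5) / 9.7916 = -0.5617.
        Two-sided p = 2*Phi(z) = 0.574316.
Step 6: alpha = 0.05. fail to reject H0.

W+ = 33, W- = 22, W = min = 22, p = 0.574316, fail to reject H0.


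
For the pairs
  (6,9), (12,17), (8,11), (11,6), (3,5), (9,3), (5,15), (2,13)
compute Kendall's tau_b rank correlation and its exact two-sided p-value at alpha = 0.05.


Step 1: Enumerate the 28 unordered pairs (i,j) with i<j and classify each by sign(x_j-x_i) * sign(y_j-y_i).
  (1,2):dx=+6,dy=+8->C; (1,3):dx=+2,dy=+2->C; (1,4):dx=+5,dy=-3->D; (1,5):dx=-3,dy=-4->C
  (1,6):dx=+3,dy=-6->D; (1,7):dx=-1,dy=+6->D; (1,8):dx=-4,dy=+4->D; (2,3):dx=-4,dy=-6->C
  (2,4):dx=-1,dy=-11->C; (2,5):dx=-9,dy=-12->C; (2,6):dx=-3,dy=-14->C; (2,7):dx=-7,dy=-2->C
  (2,8):dx=-10,dy=-4->C; (3,4):dx=+3,dy=-5->D; (3,5):dx=-5,dy=-6->C; (3,6):dx=+1,dy=-8->D
  (3,7):dx=-3,dy=+4->D; (3,8):dx=-6,dy=+2->D; (4,5):dx=-8,dy=-1->C; (4,6):dx=-2,dy=-3->C
  (4,7):dx=-6,dy=+9->D; (4,8):dx=-9,dy=+7->D; (5,6):dx=+6,dy=-2->D; (5,7):dx=+2,dy=+10->C
  (5,8):dx=-1,dy=+8->D; (6,7):dx=-4,dy=+12->D; (6,8):dx=-7,dy=+10->D; (7,8):dx=-3,dy=-2->C
Step 2: C = 14, D = 14, total pairs = 28.
Step 3: tau = (C - D)/(n(n-1)/2) = (14 - 14)/28 = 0.000000.
Step 4: Exact two-sided p-value (enumerate n! = 40320 permutations of y under H0): p = 1.000000.
Step 5: alpha = 0.05. fail to reject H0.

tau_b = 0.0000 (C=14, D=14), p = 1.000000, fail to reject H0.


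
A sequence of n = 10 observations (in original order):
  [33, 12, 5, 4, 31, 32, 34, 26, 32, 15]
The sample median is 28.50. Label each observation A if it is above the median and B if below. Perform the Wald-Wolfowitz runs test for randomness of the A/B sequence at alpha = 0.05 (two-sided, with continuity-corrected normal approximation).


Step 1: Compute median = 28.50; label A = above, B = below.
Labels in order: ABBBAAABAB  (n_A = 5, n_B = 5)
Step 2: Count runs R = 6.
Step 3: Under H0 (random ordering), E[R] = 2*n_A*n_B/(n_A+n_B) + 1 = 2*5*5/10 + 1 = 6.0000.
        Var[R] = 2*n_A*n_B*(2*n_A*n_B - n_A - n_B) / ((n_A+n_B)^2 * (n_A+n_B-1)) = 2000/900 = 2.2222.
        SD[R] = 1.4907.
Step 4: R = E[R], so z = 0 with no continuity correction.
Step 5: Two-sided p-value via normal approximation = 2*(1 - Phi(|z|)) = 1.000000.
Step 6: alpha = 0.05. fail to reject H0.

R = 6, z = 0.0000, p = 1.000000, fail to reject H0.


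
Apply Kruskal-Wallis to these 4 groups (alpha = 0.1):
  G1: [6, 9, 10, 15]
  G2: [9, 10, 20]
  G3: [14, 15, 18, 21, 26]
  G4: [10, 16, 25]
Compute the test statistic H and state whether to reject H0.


Step 1: Combine all N = 15 observations and assign midranks.
sorted (value, group, rank): (6,G1,1), (9,G1,2.5), (9,G2,2.5), (10,G1,5), (10,G2,5), (10,G4,5), (14,G3,7), (15,G1,8.5), (15,G3,8.5), (16,G4,10), (18,G3,11), (20,G2,12), (21,G3,13), (25,G4,14), (26,G3,15)
Step 2: Sum ranks within each group.
R_1 = 17 (n_1 = 4)
R_2 = 19.5 (n_2 = 3)
R_3 = 54.5 (n_3 = 5)
R_4 = 29 (n_4 = 3)
Step 3: H = 12/(N(N+1)) * sum(R_i^2/n_i) - 3(N+1)
     = 12/(15*16) * (17^2/4 + 19.5^2/3 + 54.5^2/5 + 29^2/3) - 3*16
     = 0.050000 * 1073.38 - 48
     = 5.669167.
Step 4: Ties present; correction factor C = 1 - 36/(15^3 - 15) = 0.989286. Corrected H = 5.669167 / 0.989286 = 5.730566.
Step 5: Under H0, H ~ chi^2(3); p-value = 0.125480.
Step 6: alpha = 0.1. fail to reject H0.

H = 5.7306, df = 3, p = 0.125480, fail to reject H0.


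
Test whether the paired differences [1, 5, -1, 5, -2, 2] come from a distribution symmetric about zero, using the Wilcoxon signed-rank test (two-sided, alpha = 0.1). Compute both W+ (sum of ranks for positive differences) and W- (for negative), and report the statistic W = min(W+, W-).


Step 1: Drop any zero differences (none here) and take |d_i|.
|d| = [1, 5, 1, 5, 2, 2]
Step 2: Midrank |d_i| (ties get averaged ranks).
ranks: |1|->1.5, |5|->5.5, |1|->1.5, |5|->5.5, |2|->3.5, |2|->3.5
Step 3: Attach original signs; sum ranks with positive sign and with negative sign.
W+ = 1.5 + 5.5 + 5.5 + 3.5 = 16
W- = 1.5 + 3.5 = 5
(Check: W+ + W- = 21 should equal n(n+1)/2 = 21.)
Step 4: Test statistic W = min(W+, W-) = 5.
Step 5: Ties in |d|, so use the tie-corrected normal approximation.
        E[W] = n(n+1)/4 = 6*7/4 = 10.5.
        Tie groups: |d|=1 (t=2), |d|=2 (t=2), |d|=5 (t=2); sum(t^3 - t) = 18.
        Var[W] = n(n+1)(2n+1)/24 - sum(t^3-t)/48 = 546/24 - 18/48 = 22.375.
        z = (W - E[W]) / sqrt(Var[W]) = (5 - 10.5) / 4.7302 = -1.1627.
        Two-sided p = 2*Phi(z) = 0.244937.
Step 6: alpha = 0.1. fail to reject H0.

W+ = 16, W- = 5, W = min = 5, p = 0.244937, fail to reject H0.


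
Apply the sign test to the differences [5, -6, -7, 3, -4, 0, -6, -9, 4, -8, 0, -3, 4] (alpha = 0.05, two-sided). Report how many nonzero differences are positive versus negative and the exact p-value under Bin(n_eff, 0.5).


Step 1: Discard zero differences. Original n = 13; n_eff = number of nonzero differences = 11.
Nonzero differences (with sign): +5, -6, -7, +3, -4, -6, -9, +4, -8, -3, +4
Step 2: Count signs: positive = 4, negative = 7.
Step 3: Under H0: P(positive) = 0.5, so the number of positives S ~ Bin(11, 0.5).
Step 4: Two-sided exact p-value = sum of Bin(11,0.5) probabilities at or below the observed probability = 0.548828.
Step 5: alpha = 0.05. fail to reject H0.

n_eff = 11, pos = 4, neg = 7, p = 0.548828, fail to reject H0.


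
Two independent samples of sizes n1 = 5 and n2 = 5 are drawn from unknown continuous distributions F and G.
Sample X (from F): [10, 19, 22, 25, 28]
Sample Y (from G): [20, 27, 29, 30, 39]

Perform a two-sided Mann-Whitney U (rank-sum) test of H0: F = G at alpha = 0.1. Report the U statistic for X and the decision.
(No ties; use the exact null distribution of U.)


Step 1: Combine and sort all 10 observations; assign midranks.
sorted (value, group): (10,X), (19,X), (20,Y), (22,X), (25,X), (27,Y), (28,X), (29,Y), (30,Y), (39,Y)
ranks: 10->1, 19->2, 20->3, 22->4, 25->5, 27->6, 28->7, 29->8, 30->9, 39->10
Step 2: Rank sum for X: R1 = 1 + 2 + 4 + 5 + 7 = 19.
Step 3: U_X = R1 - n1(n1+1)/2 = 19 - 5*6/2 = 19 - 15 = 4.
       U_Y = n1*n2 - U_X = 25 - 4 = 21.
Step 4: No ties, so the exact null distribution of U (based on enumerating the C(10,5) = 252 equally likely rank assignments) gives the two-sided p-value.
Step 5: p-value = 0.095238; compare to alpha = 0.1. reject H0.

U_X = 4, p = 0.095238, reject H0 at alpha = 0.1.


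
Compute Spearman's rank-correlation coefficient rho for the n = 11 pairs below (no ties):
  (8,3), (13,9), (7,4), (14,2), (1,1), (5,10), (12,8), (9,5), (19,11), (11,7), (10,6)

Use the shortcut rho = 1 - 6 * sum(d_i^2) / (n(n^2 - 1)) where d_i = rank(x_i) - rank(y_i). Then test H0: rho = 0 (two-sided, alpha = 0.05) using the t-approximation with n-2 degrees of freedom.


Step 1: Rank x and y separately (midranks; no ties here).
rank(x): 8->4, 13->9, 7->3, 14->10, 1->1, 5->2, 12->8, 9->5, 19->11, 11->7, 10->6
rank(y): 3->3, 9->9, 4->4, 2->2, 1->1, 10->10, 8->8, 5->5, 11->11, 7->7, 6->6
Step 2: d_i = R_x(i) - R_y(i); compute d_i^2.
  (4-3)^2=1, (9-9)^2=0, (3-4)^2=1, (10-2)^2=64, (1-1)^2=0, (2-10)^2=64, (8-8)^2=0, (5-5)^2=0, (11-11)^2=0, (7-7)^2=0, (6-6)^2=0
sum(d^2) = 130.
Step 3: rho = 1 - 6*130 / (11*(11^2 - 1)) = 1 - 780/1320 = 0.409091.
Step 4: Under H0, t = rho * sqrt((n-2)/(1-rho^2)) = 1.3450 ~ t(9).
Step 5: Two-sided p-value from the t-distribution with 9 df = 0.211545.
Step 6: alpha = 0.05. fail to reject H0.

rho = 0.4091, p = 0.211545, fail to reject H0 at alpha = 0.05.


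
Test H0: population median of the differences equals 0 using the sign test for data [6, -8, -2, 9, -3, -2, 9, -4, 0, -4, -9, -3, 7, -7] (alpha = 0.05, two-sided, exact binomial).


Step 1: Discard zero differences. Original n = 14; n_eff = number of nonzero differences = 13.
Nonzero differences (with sign): +6, -8, -2, +9, -3, -2, +9, -4, -4, -9, -3, +7, -7
Step 2: Count signs: positive = 4, negative = 9.
Step 3: Under H0: P(positive) = 0.5, so the number of positives S ~ Bin(13, 0.5).
Step 4: Two-sided exact p-value = sum of Bin(13,0.5) probabilities at or below the observed probability = 0.266846.
Step 5: alpha = 0.05. fail to reject H0.

n_eff = 13, pos = 4, neg = 9, p = 0.266846, fail to reject H0.


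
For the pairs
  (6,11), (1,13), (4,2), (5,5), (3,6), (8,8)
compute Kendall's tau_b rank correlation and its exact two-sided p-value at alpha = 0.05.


Step 1: Enumerate the 15 unordered pairs (i,j) with i<j and classify each by sign(x_j-x_i) * sign(y_j-y_i).
  (1,2):dx=-5,dy=+2->D; (1,3):dx=-2,dy=-9->C; (1,4):dx=-1,dy=-6->C; (1,5):dx=-3,dy=-5->C
  (1,6):dx=+2,dy=-3->D; (2,3):dx=+3,dy=-11->D; (2,4):dx=+4,dy=-8->D; (2,5):dx=+2,dy=-7->D
  (2,6):dx=+7,dy=-5->D; (3,4):dx=+1,dy=+3->C; (3,5):dx=-1,dy=+4->D; (3,6):dx=+4,dy=+6->C
  (4,5):dx=-2,dy=+1->D; (4,6):dx=+3,dy=+3->C; (5,6):dx=+5,dy=+2->C
Step 2: C = 7, D = 8, total pairs = 15.
Step 3: tau = (C - D)/(n(n-1)/2) = (7 - 8)/15 = -0.066667.
Step 4: Exact two-sided p-value (enumerate n! = 720 permutations of y under H0): p = 1.000000.
Step 5: alpha = 0.05. fail to reject H0.

tau_b = -0.0667 (C=7, D=8), p = 1.000000, fail to reject H0.


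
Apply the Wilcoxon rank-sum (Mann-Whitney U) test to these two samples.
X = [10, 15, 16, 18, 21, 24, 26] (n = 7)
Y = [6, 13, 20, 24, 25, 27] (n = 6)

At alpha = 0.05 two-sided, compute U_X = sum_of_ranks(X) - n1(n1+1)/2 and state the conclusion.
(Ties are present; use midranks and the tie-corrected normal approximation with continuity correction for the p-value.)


Step 1: Combine and sort all 13 observations; assign midranks.
sorted (value, group): (6,Y), (10,X), (13,Y), (15,X), (16,X), (18,X), (20,Y), (21,X), (24,X), (24,Y), (25,Y), (26,X), (27,Y)
ranks: 6->1, 10->2, 13->3, 15->4, 16->5, 18->6, 20->7, 21->8, 24->9.5, 24->9.5, 25->11, 26->12, 27->13
Step 2: Rank sum for X: R1 = 2 + 4 + 5 + 6 + 8 + 9.5 + 12 = 46.5.
Step 3: U_X = R1 - n1(n1+1)/2 = 46.5 - 7*8/2 = 46.5 - 28 = 18.5.
       U_Y = n1*n2 - U_X = 42 - 18.5 = 23.5.
Step 4: Ties are present, so use the tie-corrected normal approximation (with continuity correction) for the p-value.
Step 5: p-value = 0.774796; compare to alpha = 0.05. fail to reject H0.

U_X = 18.5, p = 0.774796, fail to reject H0 at alpha = 0.05.


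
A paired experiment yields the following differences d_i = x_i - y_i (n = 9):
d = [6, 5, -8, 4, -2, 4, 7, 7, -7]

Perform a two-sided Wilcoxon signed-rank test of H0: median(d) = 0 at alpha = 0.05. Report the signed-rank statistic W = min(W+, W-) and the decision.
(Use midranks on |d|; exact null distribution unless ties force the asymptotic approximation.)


Step 1: Drop any zero differences (none here) and take |d_i|.
|d| = [6, 5, 8, 4, 2, 4, 7, 7, 7]
Step 2: Midrank |d_i| (ties get averaged ranks).
ranks: |6|->5, |5|->4, |8|->9, |4|->2.5, |2|->1, |4|->2.5, |7|->7, |7|->7, |7|->7
Step 3: Attach original signs; sum ranks with positive sign and with negative sign.
W+ = 5 + 4 + 2.5 + 2.5 + 7 + 7 = 28
W- = 9 + 1 + 7 = 17
(Check: W+ + W- = 45 should equal n(n+1)/2 = 45.)
Step 4: Test statistic W = min(W+, W-) = 17.
Step 5: Ties in |d|, so use the tie-corrected normal approximation.
        E[W] = n(n+1)/4 = 9*10/4 = 22.5.
        Tie groups: |d|=4 (t=2), |d|=7 (t=3); sum(t^3 - t) = 30.
        Var[W] = n(n+1)(2n+1)/24 - sum(t^3-t)/48 = 1710/24 - 30/48 = 70.625.
        z = (W - E[W]) / sqrt(Var[W]) = (17 - 22.5) / 8.4039 = -0.6545.
        Two-sided p = 2*Phi(z) = 0.512815.
Step 6: alpha = 0.05. fail to reject H0.

W+ = 28, W- = 17, W = min = 17, p = 0.512815, fail to reject H0.
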